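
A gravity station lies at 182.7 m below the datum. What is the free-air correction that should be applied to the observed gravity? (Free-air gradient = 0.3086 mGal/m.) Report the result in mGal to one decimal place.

Free-air correction = 0.3086 × -182.7 = -56.4 mGal

-56.4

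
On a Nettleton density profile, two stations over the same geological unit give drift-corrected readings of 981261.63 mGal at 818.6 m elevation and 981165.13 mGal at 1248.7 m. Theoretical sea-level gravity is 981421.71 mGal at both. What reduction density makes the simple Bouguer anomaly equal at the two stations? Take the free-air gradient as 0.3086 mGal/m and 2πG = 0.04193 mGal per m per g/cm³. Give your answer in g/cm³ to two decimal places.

Δg_obs = 981165.13 − 981261.63 = -96.50 mGal over Δh = 1248.7 − 818.6 = 430.1 m
Equal Bouguer anomalies ⇒ Δg_obs + (0.3086 − 0.04193ρ)·Δh = 0
0.3086 − 0.04193ρ = −Δg_obs/Δh = 0.22437
ρ = (0.3086 − 0.22437) / 0.04193 = 2.01 g/cm³

2.01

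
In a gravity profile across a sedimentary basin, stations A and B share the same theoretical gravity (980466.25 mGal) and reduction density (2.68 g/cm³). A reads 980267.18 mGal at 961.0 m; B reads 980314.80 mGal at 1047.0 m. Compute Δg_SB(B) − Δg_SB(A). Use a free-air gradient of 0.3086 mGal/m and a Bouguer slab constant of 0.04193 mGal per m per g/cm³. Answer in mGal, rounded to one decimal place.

Δg_SB(A) = 980267.18 − 980466.25 + 0.3086×961.0 − 0.04193×2.68×961.0 = -10.50 mGal
Δg_SB(B) = 980314.80 − 980466.25 + 0.3086×1047.0 − 0.04193×2.68×1047.0 = 54.00 mGal
Difference = 54.00 − (-10.50) = 64.50 mGal

64.5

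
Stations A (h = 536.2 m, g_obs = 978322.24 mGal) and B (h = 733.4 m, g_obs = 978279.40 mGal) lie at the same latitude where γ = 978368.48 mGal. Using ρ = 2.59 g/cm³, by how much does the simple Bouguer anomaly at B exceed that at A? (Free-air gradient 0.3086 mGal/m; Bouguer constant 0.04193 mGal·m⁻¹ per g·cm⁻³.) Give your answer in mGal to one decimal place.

-3.4

Δg_SB(A) = 978322.24 − 978368.48 + 0.3086×536.2 − 0.04193×2.59×536.2 = 61.00 mGal
Δg_SB(B) = 978279.40 − 978368.48 + 0.3086×733.4 − 0.04193×2.59×733.4 = 57.60 mGal
Difference = 57.60 − (61.00) = -3.40 mGal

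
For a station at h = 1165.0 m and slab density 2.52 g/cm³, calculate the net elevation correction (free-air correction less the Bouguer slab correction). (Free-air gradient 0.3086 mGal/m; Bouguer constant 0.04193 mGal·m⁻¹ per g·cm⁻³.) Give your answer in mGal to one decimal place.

Combined gradient = 0.3086 − 0.04193 × 2.52 = 0.2029364 mGal/m
Combined elevation correction = 0.2029364 × 1165.0 = 236.4 mGal

236.4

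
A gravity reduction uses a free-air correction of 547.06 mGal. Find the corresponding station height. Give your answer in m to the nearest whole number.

1773

h = 547.06 / 0.3086 = 1772.72 m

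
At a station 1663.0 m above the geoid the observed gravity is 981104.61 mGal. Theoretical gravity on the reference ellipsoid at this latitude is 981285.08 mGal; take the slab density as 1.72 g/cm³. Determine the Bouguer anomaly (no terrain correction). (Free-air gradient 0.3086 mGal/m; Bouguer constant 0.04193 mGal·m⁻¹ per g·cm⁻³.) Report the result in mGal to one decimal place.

Free-air correction = 0.3086 × 1663.0 = 513.20 mGal
Free-air anomaly = 981104.61 − 981285.08 + (513.20) = 332.73 mGal
Bouguer slab correction = 0.04193 × 1.72 × 1663.0 = 119.93 mGal
Simple Bouguer anomaly = 332.73 − (119.93) = 212.80 mGal

212.8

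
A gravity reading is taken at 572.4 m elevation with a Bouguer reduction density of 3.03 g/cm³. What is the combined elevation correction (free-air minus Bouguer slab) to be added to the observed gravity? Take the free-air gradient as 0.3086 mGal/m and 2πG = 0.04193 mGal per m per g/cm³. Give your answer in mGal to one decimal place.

103.9

Combined gradient = 0.3086 − 0.04193 × 3.03 = 0.1815521 mGal/m
Combined elevation correction = 0.1815521 × 572.4 = 103.9 mGal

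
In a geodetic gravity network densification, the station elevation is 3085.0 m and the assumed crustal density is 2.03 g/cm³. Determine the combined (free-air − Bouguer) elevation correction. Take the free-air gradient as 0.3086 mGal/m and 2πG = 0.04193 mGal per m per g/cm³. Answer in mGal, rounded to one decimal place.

689.4

Combined gradient = 0.3086 − 0.04193 × 2.03 = 0.2234821 mGal/m
Combined elevation correction = 0.2234821 × 3085.0 = 689.4 mGal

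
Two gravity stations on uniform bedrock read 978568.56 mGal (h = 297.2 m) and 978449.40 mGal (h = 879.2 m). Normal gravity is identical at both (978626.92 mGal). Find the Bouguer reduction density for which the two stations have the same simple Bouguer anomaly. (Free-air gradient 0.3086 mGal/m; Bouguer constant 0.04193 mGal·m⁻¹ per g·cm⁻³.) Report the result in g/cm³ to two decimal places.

Δg_obs = 978449.40 − 978568.56 = -119.16 mGal over Δh = 879.2 − 297.2 = 582.0 m
Equal Bouguer anomalies ⇒ Δg_obs + (0.3086 − 0.04193ρ)·Δh = 0
0.3086 − 0.04193ρ = −Δg_obs/Δh = 0.20474
ρ = (0.3086 − 0.20474) / 0.04193 = 2.48 g/cm³

2.48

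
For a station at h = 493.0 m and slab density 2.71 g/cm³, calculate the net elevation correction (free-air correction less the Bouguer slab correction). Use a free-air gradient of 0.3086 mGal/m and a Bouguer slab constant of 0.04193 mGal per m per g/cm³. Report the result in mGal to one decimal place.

Combined gradient = 0.3086 − 0.04193 × 2.71 = 0.1949697 mGal/m
Combined elevation correction = 0.1949697 × 493.0 = 96.1 mGal

96.1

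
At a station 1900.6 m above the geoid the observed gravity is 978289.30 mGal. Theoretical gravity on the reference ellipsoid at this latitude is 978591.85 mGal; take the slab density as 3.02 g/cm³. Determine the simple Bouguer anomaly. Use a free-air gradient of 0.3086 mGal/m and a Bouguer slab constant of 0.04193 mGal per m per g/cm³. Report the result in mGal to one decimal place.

Free-air correction = 0.3086 × 1900.6 = 586.53 mGal
Free-air anomaly = 978289.30 − 978591.85 + (586.53) = 283.98 mGal
Bouguer slab correction = 0.04193 × 3.02 × 1900.6 = 240.67 mGal
Simple Bouguer anomaly = 283.98 − (240.67) = 43.31 mGal

43.3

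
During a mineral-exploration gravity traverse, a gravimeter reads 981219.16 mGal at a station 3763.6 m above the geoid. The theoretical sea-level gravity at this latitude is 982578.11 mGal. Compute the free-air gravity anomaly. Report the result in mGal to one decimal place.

Free-air correction = 0.3086 × 3763.6 = 1161.45 mGal
Free-air anomaly = 981219.16 − 982578.11 + (1161.45) = -197.50 mGal

-197.5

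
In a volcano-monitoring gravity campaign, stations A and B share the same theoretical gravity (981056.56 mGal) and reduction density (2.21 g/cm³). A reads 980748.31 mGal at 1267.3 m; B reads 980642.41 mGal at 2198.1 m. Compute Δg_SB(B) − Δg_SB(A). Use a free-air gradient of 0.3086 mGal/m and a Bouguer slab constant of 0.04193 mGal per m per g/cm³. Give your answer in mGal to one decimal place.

Δg_SB(A) = 980748.31 − 981056.56 + 0.3086×1267.3 − 0.04193×2.21×1267.3 = -34.60 mGal
Δg_SB(B) = 980642.41 − 981056.56 + 0.3086×2198.1 − 0.04193×2.21×2198.1 = 60.50 mGal
Difference = 60.50 − (-34.60) = 95.10 mGal

95.1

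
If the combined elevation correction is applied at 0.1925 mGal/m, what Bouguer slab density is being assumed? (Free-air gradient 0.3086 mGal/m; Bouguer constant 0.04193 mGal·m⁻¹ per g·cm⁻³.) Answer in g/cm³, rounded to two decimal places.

0.1925 = 0.3086 − 0.04193 × ρ
ρ = (0.3086 − 0.1925) / 0.04193 = 2.77 g/cm³

2.77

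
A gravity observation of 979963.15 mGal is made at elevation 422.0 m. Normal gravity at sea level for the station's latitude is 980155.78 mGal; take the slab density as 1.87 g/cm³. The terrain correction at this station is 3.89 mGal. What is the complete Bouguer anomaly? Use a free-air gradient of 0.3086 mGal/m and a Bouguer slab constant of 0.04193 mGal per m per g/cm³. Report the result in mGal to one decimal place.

-91.6

Free-air correction = 0.3086 × 422.0 = 130.23 mGal
Free-air anomaly = 979963.15 − 980155.78 + (130.23) = -62.40 mGal
Bouguer slab correction = 0.04193 × 1.87 × 422.0 = 33.09 mGal
Simple Bouguer anomaly = -62.40 − (33.09) = -95.49 mGal
Complete Bouguer anomaly = -95.49 + 3.89 = -91.60 mGal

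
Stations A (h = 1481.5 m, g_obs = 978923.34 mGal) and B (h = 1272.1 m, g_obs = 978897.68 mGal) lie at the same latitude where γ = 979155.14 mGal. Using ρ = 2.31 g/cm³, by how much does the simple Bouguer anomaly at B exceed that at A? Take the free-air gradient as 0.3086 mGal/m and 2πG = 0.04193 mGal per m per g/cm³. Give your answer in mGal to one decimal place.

-70.0

Δg_SB(A) = 978923.34 − 979155.14 + 0.3086×1481.5 − 0.04193×2.31×1481.5 = 81.90 mGal
Δg_SB(B) = 978897.68 − 979155.14 + 0.3086×1272.1 − 0.04193×2.31×1272.1 = 11.90 mGal
Difference = 11.90 − (81.90) = -70.00 mGal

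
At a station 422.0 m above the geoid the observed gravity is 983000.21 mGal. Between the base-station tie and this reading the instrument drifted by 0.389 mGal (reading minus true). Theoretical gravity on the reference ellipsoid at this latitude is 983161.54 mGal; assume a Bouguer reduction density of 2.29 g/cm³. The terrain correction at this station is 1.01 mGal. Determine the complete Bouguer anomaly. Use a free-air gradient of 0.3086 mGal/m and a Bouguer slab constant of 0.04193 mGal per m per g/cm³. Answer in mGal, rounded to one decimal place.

-71.0

Drift-corrected reading = 983000.21 − (0.389) = 982999.821 mGal
Free-air correction = 0.3086 × 422.0 = 130.23 mGal
Free-air anomaly = 982999.821 − 983161.54 + (130.23) = -31.489 mGal
Bouguer slab correction = 0.04193 × 2.29 × 422.0 = 40.52 mGal
Simple Bouguer anomaly = -31.489 − (40.52) = -72.009 mGal
Complete Bouguer anomaly = -72.009 + 1.01 = -70.999 mGal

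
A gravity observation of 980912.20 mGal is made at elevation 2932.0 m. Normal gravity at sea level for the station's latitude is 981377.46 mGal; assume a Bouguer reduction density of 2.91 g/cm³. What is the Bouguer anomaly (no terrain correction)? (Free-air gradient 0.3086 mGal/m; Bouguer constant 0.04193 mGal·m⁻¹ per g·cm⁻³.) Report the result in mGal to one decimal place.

81.8

Free-air correction = 0.3086 × 2932.0 = 904.82 mGal
Free-air anomaly = 980912.20 − 981377.46 + (904.82) = 439.56 mGal
Bouguer slab correction = 0.04193 × 2.91 × 2932.0 = 357.75 mGal
Simple Bouguer anomaly = 439.56 − (357.75) = 81.81 mGal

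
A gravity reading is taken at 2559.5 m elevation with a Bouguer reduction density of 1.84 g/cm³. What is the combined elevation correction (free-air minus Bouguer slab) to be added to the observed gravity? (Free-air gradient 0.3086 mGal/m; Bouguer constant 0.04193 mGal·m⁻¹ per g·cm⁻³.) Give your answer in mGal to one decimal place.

Combined gradient = 0.3086 − 0.04193 × 1.84 = 0.2314488 mGal/m
Combined elevation correction = 0.2314488 × 2559.5 = 592.4 mGal

592.4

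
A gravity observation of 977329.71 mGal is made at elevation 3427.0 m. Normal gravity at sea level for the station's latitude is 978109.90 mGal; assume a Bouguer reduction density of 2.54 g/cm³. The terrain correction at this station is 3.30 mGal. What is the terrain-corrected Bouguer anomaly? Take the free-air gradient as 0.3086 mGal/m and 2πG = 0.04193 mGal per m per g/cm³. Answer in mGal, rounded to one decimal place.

Free-air correction = 0.3086 × 3427.0 = 1057.57 mGal
Free-air anomaly = 977329.71 − 978109.90 + (1057.57) = 277.38 mGal
Bouguer slab correction = 0.04193 × 2.54 × 3427.0 = 364.98 mGal
Simple Bouguer anomaly = 277.38 − (364.98) = -87.60 mGal
Complete Bouguer anomaly = -87.60 + 3.30 = -84.30 mGal

-84.3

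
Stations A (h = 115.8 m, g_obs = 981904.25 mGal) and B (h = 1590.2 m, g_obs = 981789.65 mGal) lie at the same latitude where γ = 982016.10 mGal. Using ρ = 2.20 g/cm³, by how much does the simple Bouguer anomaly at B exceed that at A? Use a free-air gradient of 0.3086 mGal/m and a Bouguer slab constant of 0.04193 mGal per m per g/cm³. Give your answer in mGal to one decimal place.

Δg_SB(A) = 981904.25 − 982016.10 + 0.3086×115.8 − 0.04193×2.20×115.8 = -86.80 mGal
Δg_SB(B) = 981789.65 − 982016.10 + 0.3086×1590.2 − 0.04193×2.20×1590.2 = 117.60 mGal
Difference = 117.60 − (-86.80) = 204.40 mGal

204.4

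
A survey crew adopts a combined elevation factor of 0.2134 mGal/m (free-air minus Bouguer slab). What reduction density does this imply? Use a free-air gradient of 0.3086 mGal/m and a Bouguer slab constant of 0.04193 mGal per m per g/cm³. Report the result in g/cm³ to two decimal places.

0.2134 = 0.3086 − 0.04193 × ρ
ρ = (0.3086 − 0.2134) / 0.04193 = 2.27 g/cm³

2.27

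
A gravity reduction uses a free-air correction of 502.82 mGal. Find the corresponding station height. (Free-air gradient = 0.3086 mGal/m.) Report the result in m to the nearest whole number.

1629

h = 502.82 / 0.3086 = 1629.36 m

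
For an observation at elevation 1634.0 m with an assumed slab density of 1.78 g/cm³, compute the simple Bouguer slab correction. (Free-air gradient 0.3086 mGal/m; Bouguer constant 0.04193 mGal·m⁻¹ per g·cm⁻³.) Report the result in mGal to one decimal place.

Bouguer slab correction = 0.04193 × 1.78 × 1634.0 = 122.0 mGal

122.0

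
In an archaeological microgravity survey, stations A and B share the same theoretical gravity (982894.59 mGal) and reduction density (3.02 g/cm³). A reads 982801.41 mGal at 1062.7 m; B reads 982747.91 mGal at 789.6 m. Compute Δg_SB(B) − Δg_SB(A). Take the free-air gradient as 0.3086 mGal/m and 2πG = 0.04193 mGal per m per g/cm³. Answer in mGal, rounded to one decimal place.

Δg_SB(A) = 982801.41 − 982894.59 + 0.3086×1062.7 − 0.04193×3.02×1062.7 = 100.20 mGal
Δg_SB(B) = 982747.91 − 982894.59 + 0.3086×789.6 − 0.04193×3.02×789.6 = -3.00 mGal
Difference = -3.00 − (100.20) = -103.20 mGal

-103.2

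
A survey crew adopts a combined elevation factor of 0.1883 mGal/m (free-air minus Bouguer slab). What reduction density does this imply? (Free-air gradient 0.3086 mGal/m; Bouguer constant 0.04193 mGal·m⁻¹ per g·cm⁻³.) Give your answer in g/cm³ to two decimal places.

2.87

0.1883 = 0.3086 − 0.04193 × ρ
ρ = (0.3086 − 0.1883) / 0.04193 = 2.87 g/cm³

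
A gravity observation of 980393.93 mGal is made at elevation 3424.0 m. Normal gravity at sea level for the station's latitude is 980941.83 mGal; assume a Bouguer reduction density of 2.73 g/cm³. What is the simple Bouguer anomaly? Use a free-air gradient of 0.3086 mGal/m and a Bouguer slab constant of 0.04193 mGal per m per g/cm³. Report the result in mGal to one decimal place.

116.8

Free-air correction = 0.3086 × 3424.0 = 1056.65 mGal
Free-air anomaly = 980393.93 − 980941.83 + (1056.65) = 508.75 mGal
Bouguer slab correction = 0.04193 × 2.73 × 3424.0 = 391.94 mGal
Simple Bouguer anomaly = 508.75 − (391.94) = 116.81 mGal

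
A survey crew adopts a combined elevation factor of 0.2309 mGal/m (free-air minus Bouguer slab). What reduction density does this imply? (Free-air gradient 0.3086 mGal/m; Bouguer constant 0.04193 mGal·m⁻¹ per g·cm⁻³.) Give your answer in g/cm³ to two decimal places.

0.2309 = 0.3086 − 0.04193 × ρ
ρ = (0.3086 − 0.2309) / 0.04193 = 1.85 g/cm³

1.85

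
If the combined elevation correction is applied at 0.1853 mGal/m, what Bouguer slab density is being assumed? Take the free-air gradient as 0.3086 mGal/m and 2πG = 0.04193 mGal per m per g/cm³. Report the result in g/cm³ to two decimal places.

2.94

0.1853 = 0.3086 − 0.04193 × ρ
ρ = (0.3086 − 0.1853) / 0.04193 = 2.94 g/cm³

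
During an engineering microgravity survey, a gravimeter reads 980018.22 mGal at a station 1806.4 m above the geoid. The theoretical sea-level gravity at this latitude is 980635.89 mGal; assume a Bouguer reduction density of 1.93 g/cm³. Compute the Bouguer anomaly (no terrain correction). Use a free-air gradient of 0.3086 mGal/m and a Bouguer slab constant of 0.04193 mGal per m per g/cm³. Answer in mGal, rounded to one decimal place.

Free-air correction = 0.3086 × 1806.4 = 557.46 mGal
Free-air anomaly = 980018.22 − 980635.89 + (557.46) = -60.21 mGal
Bouguer slab correction = 0.04193 × 1.93 × 1806.4 = 146.18 mGal
Simple Bouguer anomaly = -60.21 − (146.18) = -206.39 mGal

-206.4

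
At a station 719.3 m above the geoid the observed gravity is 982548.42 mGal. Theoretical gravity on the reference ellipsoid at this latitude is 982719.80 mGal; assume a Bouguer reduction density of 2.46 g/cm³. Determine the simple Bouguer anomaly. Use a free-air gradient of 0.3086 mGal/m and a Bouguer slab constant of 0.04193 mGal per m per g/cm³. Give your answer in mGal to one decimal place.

-23.6

Free-air correction = 0.3086 × 719.3 = 221.98 mGal
Free-air anomaly = 982548.42 − 982719.80 + (221.98) = 50.60 mGal
Bouguer slab correction = 0.04193 × 2.46 × 719.3 = 74.19 mGal
Simple Bouguer anomaly = 50.60 − (74.19) = -23.59 mGal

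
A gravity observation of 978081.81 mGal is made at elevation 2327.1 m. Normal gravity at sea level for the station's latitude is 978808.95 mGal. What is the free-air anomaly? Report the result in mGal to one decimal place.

-9.0

Free-air correction = 0.3086 × 2327.1 = 718.14 mGal
Free-air anomaly = 978081.81 − 978808.95 + (718.14) = -9.00 mGal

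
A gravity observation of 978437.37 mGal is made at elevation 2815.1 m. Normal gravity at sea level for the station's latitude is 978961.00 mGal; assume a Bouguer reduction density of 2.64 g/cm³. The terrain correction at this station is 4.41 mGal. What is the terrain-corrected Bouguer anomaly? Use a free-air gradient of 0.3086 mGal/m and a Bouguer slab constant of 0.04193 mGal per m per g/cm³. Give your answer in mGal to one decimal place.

37.9

Free-air correction = 0.3086 × 2815.1 = 868.74 mGal
Free-air anomaly = 978437.37 − 978961.00 + (868.74) = 345.11 mGal
Bouguer slab correction = 0.04193 × 2.64 × 2815.1 = 311.62 mGal
Simple Bouguer anomaly = 345.11 − (311.62) = 33.49 mGal
Complete Bouguer anomaly = 33.49 + 4.41 = 37.90 mGal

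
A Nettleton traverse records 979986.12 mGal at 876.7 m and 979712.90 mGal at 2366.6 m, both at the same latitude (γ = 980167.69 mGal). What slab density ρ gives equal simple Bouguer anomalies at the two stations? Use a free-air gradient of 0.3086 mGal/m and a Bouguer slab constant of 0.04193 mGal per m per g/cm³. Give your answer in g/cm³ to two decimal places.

2.99

Δg_obs = 979712.90 − 979986.12 = -273.22 mGal over Δh = 2366.6 − 876.7 = 1489.9 m
Equal Bouguer anomalies ⇒ Δg_obs + (0.3086 − 0.04193ρ)·Δh = 0
0.3086 − 0.04193ρ = −Δg_obs/Δh = 0.18338
ρ = (0.3086 − 0.18338) / 0.04193 = 2.99 g/cm³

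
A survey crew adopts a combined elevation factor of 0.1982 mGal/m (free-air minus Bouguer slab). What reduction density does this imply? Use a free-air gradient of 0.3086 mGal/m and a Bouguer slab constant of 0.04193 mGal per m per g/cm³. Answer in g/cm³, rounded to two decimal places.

0.1982 = 0.3086 − 0.04193 × ρ
ρ = (0.3086 − 0.1982) / 0.04193 = 2.63 g/cm³

2.63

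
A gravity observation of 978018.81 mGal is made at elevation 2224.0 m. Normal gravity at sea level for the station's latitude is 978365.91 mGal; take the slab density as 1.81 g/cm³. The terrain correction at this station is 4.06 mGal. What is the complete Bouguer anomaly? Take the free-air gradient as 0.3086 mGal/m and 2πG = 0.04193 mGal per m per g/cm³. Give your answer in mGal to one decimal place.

174.5

Free-air correction = 0.3086 × 2224.0 = 686.33 mGal
Free-air anomaly = 978018.81 − 978365.91 + (686.33) = 339.23 mGal
Bouguer slab correction = 0.04193 × 1.81 × 2224.0 = 168.79 mGal
Simple Bouguer anomaly = 339.23 − (168.79) = 170.44 mGal
Complete Bouguer anomaly = 170.44 + 4.06 = 174.50 mGal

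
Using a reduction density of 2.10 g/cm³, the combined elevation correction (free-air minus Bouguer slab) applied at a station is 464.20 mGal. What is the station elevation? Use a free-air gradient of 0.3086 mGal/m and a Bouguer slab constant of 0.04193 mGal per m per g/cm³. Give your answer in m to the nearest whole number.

2105

Combined gradient = 0.3086 − 0.04193 × 2.10 = 0.2205470 mGal/m
h = 464.20 / 0.2205470 = 2104.77 m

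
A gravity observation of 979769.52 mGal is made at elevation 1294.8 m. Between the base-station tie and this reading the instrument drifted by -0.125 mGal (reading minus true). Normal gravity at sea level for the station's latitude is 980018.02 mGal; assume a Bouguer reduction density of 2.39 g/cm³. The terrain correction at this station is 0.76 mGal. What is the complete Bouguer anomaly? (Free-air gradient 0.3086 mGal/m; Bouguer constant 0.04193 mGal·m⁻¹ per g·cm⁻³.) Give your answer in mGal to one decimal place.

22.2

Drift-corrected reading = 979769.52 − (-0.125) = 979769.645 mGal
Free-air correction = 0.3086 × 1294.8 = 399.58 mGal
Free-air anomaly = 979769.645 − 980018.02 + (399.58) = 151.205 mGal
Bouguer slab correction = 0.04193 × 2.39 × 1294.8 = 129.76 mGal
Simple Bouguer anomaly = 151.205 − (129.76) = 21.445 mGal
Complete Bouguer anomaly = 21.445 + 0.76 = 22.205 mGal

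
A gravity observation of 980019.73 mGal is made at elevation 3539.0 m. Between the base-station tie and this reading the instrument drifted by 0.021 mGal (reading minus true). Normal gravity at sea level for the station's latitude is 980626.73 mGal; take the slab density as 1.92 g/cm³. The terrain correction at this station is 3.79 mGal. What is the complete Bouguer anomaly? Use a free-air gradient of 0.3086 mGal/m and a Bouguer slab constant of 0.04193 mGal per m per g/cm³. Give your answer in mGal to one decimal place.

Drift-corrected reading = 980019.73 − (0.021) = 980019.709 mGal
Free-air correction = 0.3086 × 3539.0 = 1092.14 mGal
Free-air anomaly = 980019.709 − 980626.73 + (1092.14) = 485.119 mGal
Bouguer slab correction = 0.04193 × 1.92 × 3539.0 = 284.91 mGal
Simple Bouguer anomaly = 485.119 − (284.91) = 200.209 mGal
Complete Bouguer anomaly = 200.209 + 3.79 = 203.999 mGal

204.0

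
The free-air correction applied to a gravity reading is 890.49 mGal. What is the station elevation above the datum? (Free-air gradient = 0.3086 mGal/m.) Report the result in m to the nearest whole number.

2886

h = 890.49 / 0.3086 = 2885.58 m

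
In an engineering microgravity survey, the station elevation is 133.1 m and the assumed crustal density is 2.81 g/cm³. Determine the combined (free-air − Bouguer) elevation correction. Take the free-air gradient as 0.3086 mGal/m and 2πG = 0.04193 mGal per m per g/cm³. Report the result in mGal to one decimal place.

Combined gradient = 0.3086 − 0.04193 × 2.81 = 0.1907767 mGal/m
Combined elevation correction = 0.1907767 × 133.1 = 25.4 mGal

25.4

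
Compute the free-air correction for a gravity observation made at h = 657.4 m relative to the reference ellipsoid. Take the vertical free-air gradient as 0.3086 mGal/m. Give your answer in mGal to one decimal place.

202.9

Free-air correction = 0.3086 × 657.4 = 202.9 mGal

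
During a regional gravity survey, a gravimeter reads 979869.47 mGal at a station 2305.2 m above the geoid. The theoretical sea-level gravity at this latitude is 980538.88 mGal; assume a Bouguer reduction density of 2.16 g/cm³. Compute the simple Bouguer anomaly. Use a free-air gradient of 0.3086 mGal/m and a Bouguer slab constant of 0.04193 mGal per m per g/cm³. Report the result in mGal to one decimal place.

Free-air correction = 0.3086 × 2305.2 = 711.38 mGal
Free-air anomaly = 979869.47 − 980538.88 + (711.38) = 41.97 mGal
Bouguer slab correction = 0.04193 × 2.16 × 2305.2 = 208.78 mGal
Simple Bouguer anomaly = 41.97 − (208.78) = -166.81 mGal

-166.8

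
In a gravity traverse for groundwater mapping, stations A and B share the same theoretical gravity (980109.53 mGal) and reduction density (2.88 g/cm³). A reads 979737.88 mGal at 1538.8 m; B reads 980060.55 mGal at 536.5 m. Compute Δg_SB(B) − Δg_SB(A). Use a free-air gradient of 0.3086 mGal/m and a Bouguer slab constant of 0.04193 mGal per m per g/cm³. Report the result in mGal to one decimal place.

Δg_SB(A) = 979737.88 − 980109.53 + 0.3086×1538.8 − 0.04193×2.88×1538.8 = -82.60 mGal
Δg_SB(B) = 980060.55 − 980109.53 + 0.3086×536.5 − 0.04193×2.88×536.5 = 51.80 mGal
Difference = 51.80 − (-82.60) = 134.40 mGal

134.4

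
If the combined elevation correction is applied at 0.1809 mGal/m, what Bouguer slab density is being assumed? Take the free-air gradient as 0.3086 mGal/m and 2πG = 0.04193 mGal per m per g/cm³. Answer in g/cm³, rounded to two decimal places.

0.1809 = 0.3086 − 0.04193 × ρ
ρ = (0.3086 − 0.1809) / 0.04193 = 3.05 g/cm³

3.05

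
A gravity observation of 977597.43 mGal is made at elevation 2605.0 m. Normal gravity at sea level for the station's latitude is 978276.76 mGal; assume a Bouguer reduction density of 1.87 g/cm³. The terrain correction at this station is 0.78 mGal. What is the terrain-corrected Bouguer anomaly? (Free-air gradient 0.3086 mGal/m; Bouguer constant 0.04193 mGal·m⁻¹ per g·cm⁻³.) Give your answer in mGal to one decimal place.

Free-air correction = 0.3086 × 2605.0 = 803.90 mGal
Free-air anomaly = 977597.43 − 978276.76 + (803.90) = 124.57 mGal
Bouguer slab correction = 0.04193 × 1.87 × 2605.0 = 204.26 mGal
Simple Bouguer anomaly = 124.57 − (204.26) = -79.69 mGal
Complete Bouguer anomaly = -79.69 + 0.78 = -78.91 mGal

-78.9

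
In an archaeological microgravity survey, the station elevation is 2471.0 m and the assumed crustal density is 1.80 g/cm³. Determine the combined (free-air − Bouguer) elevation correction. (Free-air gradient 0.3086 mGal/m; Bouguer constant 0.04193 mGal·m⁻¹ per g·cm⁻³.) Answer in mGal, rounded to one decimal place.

Combined gradient = 0.3086 − 0.04193 × 1.80 = 0.2331260 mGal/m
Combined elevation correction = 0.2331260 × 2471.0 = 576.1 mGal

576.1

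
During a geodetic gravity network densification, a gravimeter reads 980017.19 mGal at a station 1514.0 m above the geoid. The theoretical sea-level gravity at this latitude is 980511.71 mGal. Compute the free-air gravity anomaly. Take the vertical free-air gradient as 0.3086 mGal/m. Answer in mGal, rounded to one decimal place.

Free-air correction = 0.3086 × 1514.0 = 467.22 mGal
Free-air anomaly = 980017.19 − 980511.71 + (467.22) = -27.30 mGal

-27.3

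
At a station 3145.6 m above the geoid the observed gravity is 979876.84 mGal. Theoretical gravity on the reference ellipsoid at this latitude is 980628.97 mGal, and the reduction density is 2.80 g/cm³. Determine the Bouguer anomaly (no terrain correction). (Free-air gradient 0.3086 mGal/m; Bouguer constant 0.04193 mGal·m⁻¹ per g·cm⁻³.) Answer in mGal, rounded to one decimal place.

Free-air correction = 0.3086 × 3145.6 = 970.73 mGal
Free-air anomaly = 979876.84 − 980628.97 + (970.73) = 218.60 mGal
Bouguer slab correction = 0.04193 × 2.80 × 3145.6 = 369.31 mGal
Simple Bouguer anomaly = 218.60 − (369.31) = -150.71 mGal

-150.7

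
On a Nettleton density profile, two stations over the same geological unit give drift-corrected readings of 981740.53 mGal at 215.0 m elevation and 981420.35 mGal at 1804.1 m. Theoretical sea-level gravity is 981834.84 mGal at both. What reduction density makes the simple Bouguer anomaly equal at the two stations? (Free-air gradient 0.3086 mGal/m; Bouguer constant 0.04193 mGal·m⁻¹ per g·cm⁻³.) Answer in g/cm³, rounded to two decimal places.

Δg_obs = 981420.35 − 981740.53 = -320.18 mGal over Δh = 1804.1 − 215.0 = 1589.1 m
Equal Bouguer anomalies ⇒ Δg_obs + (0.3086 − 0.04193ρ)·Δh = 0
0.3086 − 0.04193ρ = −Δg_obs/Δh = 0.20149
ρ = (0.3086 − 0.20149) / 0.04193 = 2.55 g/cm³

2.55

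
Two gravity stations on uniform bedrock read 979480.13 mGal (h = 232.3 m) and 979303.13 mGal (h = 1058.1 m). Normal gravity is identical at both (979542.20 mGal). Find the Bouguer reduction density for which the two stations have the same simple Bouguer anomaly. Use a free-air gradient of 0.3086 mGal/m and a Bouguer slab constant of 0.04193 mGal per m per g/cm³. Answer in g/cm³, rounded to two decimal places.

2.25

Δg_obs = 979303.13 − 979480.13 = -177.00 mGal over Δh = 1058.1 − 232.3 = 825.8 m
Equal Bouguer anomalies ⇒ Δg_obs + (0.3086 − 0.04193ρ)·Δh = 0
0.3086 − 0.04193ρ = −Δg_obs/Δh = 0.21434
ρ = (0.3086 − 0.21434) / 0.04193 = 2.25 g/cm³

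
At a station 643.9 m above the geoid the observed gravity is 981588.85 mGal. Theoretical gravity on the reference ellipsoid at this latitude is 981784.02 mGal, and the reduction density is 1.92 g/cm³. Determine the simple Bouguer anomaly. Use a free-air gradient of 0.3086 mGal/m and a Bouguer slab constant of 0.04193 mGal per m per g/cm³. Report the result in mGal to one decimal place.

Free-air correction = 0.3086 × 643.9 = 198.71 mGal
Free-air anomaly = 981588.85 − 981784.02 + (198.71) = 3.54 mGal
Bouguer slab correction = 0.04193 × 1.92 × 643.9 = 51.84 mGal
Simple Bouguer anomaly = 3.54 − (51.84) = -48.30 mGal

-48.3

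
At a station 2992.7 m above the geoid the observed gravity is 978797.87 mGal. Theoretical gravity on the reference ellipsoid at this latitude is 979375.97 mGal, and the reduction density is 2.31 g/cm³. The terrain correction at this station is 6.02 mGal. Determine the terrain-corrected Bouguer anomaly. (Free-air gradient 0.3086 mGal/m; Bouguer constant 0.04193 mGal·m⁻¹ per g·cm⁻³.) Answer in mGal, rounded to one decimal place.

61.6

Free-air correction = 0.3086 × 2992.7 = 923.55 mGal
Free-air anomaly = 978797.87 − 979375.97 + (923.55) = 345.45 mGal
Bouguer slab correction = 0.04193 × 2.31 × 2992.7 = 289.87 mGal
Simple Bouguer anomaly = 345.45 − (289.87) = 55.58 mGal
Complete Bouguer anomaly = 55.58 + 6.02 = 61.60 mGal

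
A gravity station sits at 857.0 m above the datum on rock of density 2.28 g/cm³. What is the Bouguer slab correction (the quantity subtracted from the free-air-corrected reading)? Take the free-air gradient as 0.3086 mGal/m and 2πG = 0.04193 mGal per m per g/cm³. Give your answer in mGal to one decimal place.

Bouguer slab correction = 0.04193 × 2.28 × 857.0 = 81.9 mGal

81.9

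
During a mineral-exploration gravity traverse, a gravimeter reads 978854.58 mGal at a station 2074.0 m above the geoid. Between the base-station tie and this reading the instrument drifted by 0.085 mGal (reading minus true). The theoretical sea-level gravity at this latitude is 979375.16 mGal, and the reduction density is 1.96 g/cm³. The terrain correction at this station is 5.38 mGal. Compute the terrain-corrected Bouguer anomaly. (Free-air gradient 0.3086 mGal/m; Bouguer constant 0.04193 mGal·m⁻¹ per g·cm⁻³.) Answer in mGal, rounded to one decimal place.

-45.7

Drift-corrected reading = 978854.58 − (0.085) = 978854.495 mGal
Free-air correction = 0.3086 × 2074.0 = 640.04 mGal
Free-air anomaly = 978854.495 − 979375.16 + (640.04) = 119.375 mGal
Bouguer slab correction = 0.04193 × 1.96 × 2074.0 = 170.45 mGal
Simple Bouguer anomaly = 119.375 − (170.45) = -51.075 mGal
Complete Bouguer anomaly = -51.075 + 5.38 = -45.695 mGal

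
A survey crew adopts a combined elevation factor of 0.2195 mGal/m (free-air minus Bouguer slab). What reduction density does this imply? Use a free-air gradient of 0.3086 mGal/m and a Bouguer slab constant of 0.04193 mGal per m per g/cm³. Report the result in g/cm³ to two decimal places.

0.2195 = 0.3086 − 0.04193 × ρ
ρ = (0.3086 − 0.2195) / 0.04193 = 2.12 g/cm³

2.12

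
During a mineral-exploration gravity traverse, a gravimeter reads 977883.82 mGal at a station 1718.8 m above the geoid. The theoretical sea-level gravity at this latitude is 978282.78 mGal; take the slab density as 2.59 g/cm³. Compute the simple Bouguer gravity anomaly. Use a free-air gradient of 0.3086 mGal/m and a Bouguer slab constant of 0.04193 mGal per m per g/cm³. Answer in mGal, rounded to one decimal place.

-55.2

Free-air correction = 0.3086 × 1718.8 = 530.42 mGal
Free-air anomaly = 977883.82 − 978282.78 + (530.42) = 131.46 mGal
Bouguer slab correction = 0.04193 × 2.59 × 1718.8 = 186.66 mGal
Simple Bouguer anomaly = 131.46 − (186.66) = -55.20 mGal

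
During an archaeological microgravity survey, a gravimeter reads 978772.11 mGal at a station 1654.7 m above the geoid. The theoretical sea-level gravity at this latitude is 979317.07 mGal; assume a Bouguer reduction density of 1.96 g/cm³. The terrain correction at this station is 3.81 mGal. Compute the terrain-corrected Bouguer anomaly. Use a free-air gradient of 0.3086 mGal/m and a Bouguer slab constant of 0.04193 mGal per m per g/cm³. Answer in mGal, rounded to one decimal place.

Free-air correction = 0.3086 × 1654.7 = 510.64 mGal
Free-air anomaly = 978772.11 − 979317.07 + (510.64) = -34.32 mGal
Bouguer slab correction = 0.04193 × 1.96 × 1654.7 = 135.99 mGal
Simple Bouguer anomaly = -34.32 − (135.99) = -170.31 mGal
Complete Bouguer anomaly = -170.31 + 3.81 = -166.50 mGal

-166.5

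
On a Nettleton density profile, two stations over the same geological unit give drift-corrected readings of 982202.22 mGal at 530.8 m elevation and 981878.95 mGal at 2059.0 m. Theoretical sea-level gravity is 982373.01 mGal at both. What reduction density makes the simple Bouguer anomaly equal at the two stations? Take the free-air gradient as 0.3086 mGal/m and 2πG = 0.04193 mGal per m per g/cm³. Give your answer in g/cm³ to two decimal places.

Δg_obs = 981878.95 − 982202.22 = -323.27 mGal over Δh = 2059.0 − 530.8 = 1528.2 m
Equal Bouguer anomalies ⇒ Δg_obs + (0.3086 − 0.04193ρ)·Δh = 0
0.3086 − 0.04193ρ = −Δg_obs/Δh = 0.21154
ρ = (0.3086 − 0.21154) / 0.04193 = 2.31 g/cm³

2.31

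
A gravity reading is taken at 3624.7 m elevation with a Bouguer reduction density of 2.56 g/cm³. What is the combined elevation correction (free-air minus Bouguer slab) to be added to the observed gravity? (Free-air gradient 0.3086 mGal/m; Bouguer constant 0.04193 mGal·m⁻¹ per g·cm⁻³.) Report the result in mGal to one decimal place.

729.5

Combined gradient = 0.3086 − 0.04193 × 2.56 = 0.2012592 mGal/m
Combined elevation correction = 0.2012592 × 3624.7 = 729.5 mGal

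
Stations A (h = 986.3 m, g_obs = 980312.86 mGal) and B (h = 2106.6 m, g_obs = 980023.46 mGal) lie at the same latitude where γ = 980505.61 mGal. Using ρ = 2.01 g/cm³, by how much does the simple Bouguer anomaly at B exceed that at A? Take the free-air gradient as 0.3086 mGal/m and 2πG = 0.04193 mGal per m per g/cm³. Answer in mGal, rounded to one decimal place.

-38.1

Δg_SB(A) = 980312.86 − 980505.61 + 0.3086×986.3 − 0.04193×2.01×986.3 = 28.50 mGal
Δg_SB(B) = 980023.46 − 980505.61 + 0.3086×2106.6 − 0.04193×2.01×2106.6 = -9.60 mGal
Difference = -9.60 − (28.50) = -38.10 mGal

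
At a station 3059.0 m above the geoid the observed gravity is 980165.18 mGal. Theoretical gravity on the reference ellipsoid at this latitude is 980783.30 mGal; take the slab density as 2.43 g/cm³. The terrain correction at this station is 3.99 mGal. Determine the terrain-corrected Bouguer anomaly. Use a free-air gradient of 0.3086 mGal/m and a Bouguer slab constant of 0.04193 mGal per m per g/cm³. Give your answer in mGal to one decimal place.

Free-air correction = 0.3086 × 3059.0 = 944.01 mGal
Free-air anomaly = 980165.18 − 980783.30 + (944.01) = 325.89 mGal
Bouguer slab correction = 0.04193 × 2.43 × 3059.0 = 311.68 mGal
Simple Bouguer anomaly = 325.89 − (311.68) = 14.21 mGal
Complete Bouguer anomaly = 14.21 + 3.99 = 18.20 mGal

18.2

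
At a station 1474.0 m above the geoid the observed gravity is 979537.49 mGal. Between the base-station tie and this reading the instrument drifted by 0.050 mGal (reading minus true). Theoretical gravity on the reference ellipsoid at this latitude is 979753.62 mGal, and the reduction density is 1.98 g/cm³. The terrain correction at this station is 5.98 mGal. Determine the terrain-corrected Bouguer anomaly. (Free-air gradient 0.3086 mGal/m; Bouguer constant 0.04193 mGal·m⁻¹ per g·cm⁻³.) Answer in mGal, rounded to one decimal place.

Drift-corrected reading = 979537.49 − (0.050) = 979537.440 mGal
Free-air correction = 0.3086 × 1474.0 = 454.88 mGal
Free-air anomaly = 979537.440 − 979753.62 + (454.88) = 238.700 mGal
Bouguer slab correction = 0.04193 × 1.98 × 1474.0 = 122.37 mGal
Simple Bouguer anomaly = 238.700 − (122.37) = 116.330 mGal
Complete Bouguer anomaly = 116.330 + 5.98 = 122.310 mGal

122.3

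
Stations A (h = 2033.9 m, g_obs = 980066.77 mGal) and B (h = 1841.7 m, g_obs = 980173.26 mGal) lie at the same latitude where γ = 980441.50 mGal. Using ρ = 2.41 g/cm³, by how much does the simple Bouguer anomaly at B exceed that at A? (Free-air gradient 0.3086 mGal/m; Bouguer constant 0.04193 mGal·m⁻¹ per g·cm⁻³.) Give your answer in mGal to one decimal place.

66.6

Δg_SB(A) = 980066.77 − 980441.50 + 0.3086×2033.9 − 0.04193×2.41×2033.9 = 47.40 mGal
Δg_SB(B) = 980173.26 − 980441.50 + 0.3086×1841.7 − 0.04193×2.41×1841.7 = 114.00 mGal
Difference = 114.00 − (47.40) = 66.60 mGal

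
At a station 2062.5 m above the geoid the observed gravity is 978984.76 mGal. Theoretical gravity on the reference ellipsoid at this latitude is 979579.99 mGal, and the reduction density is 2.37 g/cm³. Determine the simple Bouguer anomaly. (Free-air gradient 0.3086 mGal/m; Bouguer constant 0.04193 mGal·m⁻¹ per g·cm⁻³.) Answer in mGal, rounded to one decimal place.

-163.7

Free-air correction = 0.3086 × 2062.5 = 636.49 mGal
Free-air anomaly = 978984.76 − 979579.99 + (636.49) = 41.26 mGal
Bouguer slab correction = 0.04193 × 2.37 × 2062.5 = 204.96 mGal
Simple Bouguer anomaly = 41.26 − (204.96) = -163.70 mGal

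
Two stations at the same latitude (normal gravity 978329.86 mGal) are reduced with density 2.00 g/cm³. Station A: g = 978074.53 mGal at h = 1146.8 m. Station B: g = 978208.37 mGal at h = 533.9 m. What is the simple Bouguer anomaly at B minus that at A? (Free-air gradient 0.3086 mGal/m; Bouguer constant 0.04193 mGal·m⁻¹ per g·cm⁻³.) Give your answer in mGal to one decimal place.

-3.9

Δg_SB(A) = 978074.53 − 978329.86 + 0.3086×1146.8 − 0.04193×2.00×1146.8 = 2.40 mGal
Δg_SB(B) = 978208.37 − 978329.86 + 0.3086×533.9 − 0.04193×2.00×533.9 = -1.50 mGal
Difference = -1.50 − (2.40) = -3.90 mGal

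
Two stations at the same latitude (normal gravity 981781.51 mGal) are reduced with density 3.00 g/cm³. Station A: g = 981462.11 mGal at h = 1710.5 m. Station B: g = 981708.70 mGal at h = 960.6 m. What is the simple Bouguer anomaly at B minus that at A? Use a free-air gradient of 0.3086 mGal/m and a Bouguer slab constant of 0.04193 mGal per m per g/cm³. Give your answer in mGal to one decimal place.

Δg_SB(A) = 981462.11 − 981781.51 + 0.3086×1710.5 − 0.04193×3.00×1710.5 = -6.70 mGal
Δg_SB(B) = 981708.70 − 981781.51 + 0.3086×960.6 − 0.04193×3.00×960.6 = 102.80 mGal
Difference = 102.80 − (-6.70) = 109.50 mGal

109.5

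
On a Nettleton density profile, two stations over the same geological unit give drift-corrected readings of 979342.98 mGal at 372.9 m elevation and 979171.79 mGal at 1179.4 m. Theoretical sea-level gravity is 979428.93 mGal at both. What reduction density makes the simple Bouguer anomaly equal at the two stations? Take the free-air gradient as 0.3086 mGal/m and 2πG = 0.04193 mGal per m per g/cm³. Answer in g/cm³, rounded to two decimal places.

2.30

Δg_obs = 979171.79 − 979342.98 = -171.19 mGal over Δh = 1179.4 − 372.9 = 806.5 m
Equal Bouguer anomalies ⇒ Δg_obs + (0.3086 − 0.04193ρ)·Δh = 0
0.3086 − 0.04193ρ = −Δg_obs/Δh = 0.21226
ρ = (0.3086 − 0.21226) / 0.04193 = 2.30 g/cm³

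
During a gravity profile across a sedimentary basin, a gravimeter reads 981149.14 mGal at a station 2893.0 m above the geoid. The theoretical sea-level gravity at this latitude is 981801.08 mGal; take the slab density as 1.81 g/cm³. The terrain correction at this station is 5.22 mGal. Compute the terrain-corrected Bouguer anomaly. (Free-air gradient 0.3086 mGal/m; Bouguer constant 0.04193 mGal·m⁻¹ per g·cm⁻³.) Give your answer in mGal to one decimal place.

26.5

Free-air correction = 0.3086 × 2893.0 = 892.78 mGal
Free-air anomaly = 981149.14 − 981801.08 + (892.78) = 240.84 mGal
Bouguer slab correction = 0.04193 × 1.81 × 2893.0 = 219.56 mGal
Simple Bouguer anomaly = 240.84 − (219.56) = 21.28 mGal
Complete Bouguer anomaly = 21.28 + 5.22 = 26.50 mGal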